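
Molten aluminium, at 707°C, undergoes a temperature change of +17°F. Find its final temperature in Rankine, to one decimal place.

The 17°F change is an interval, so only the factor 5/9 applies: +17 × 5/9 = +9.4444°C.
Final Celsius temperature: 707.0000 + 9.4444 = 716.4444°C.
In Rankine: 716.4444 × 1.8 + 491.67 = 1781.3°R.

1781.3°R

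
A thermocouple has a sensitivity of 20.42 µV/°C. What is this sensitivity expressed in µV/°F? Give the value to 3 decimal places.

Since only a temperature interval is involved, the additive offset between the scales drops out.
A change of 1°F is a change of 5/9°C, so per °F the value is 20.42 × 5/9 = 11.344.

11.344 µV/°F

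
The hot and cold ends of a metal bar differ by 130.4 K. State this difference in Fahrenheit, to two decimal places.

234.72°F

An interval of 1 K corresponds to 1.8°F.
130.4 × 1.8 = 234.72.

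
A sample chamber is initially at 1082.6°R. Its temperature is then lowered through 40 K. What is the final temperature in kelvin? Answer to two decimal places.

561.44 K

Initial temperature in Celsius: (1082.6 - 491.67) × 5/9 = 328.2944°C.
The 40 K change is an interval; Kelvin and Celsius degrees are the same size, so ΔC = -40°C.
Final Celsius temperature: 328.2944 - 40.0000 = 288.2944°C.
In kelvin: 288.2944 + 273.15 = 561.44 K.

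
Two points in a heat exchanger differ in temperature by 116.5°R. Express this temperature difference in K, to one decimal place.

64.7 K

Only the scale ratio 5/9 matters for a change in temperature.
116.5 × 5/9 = 64.7.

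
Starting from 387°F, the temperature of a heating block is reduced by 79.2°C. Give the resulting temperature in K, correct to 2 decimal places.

391.17 K

Initial temperature in Celsius: (387 - 32) × 5/9 = 197.2222°C.
Final Celsius temperature: 197.2222 - 79.2000 = 118.0222°C.
In kelvin: 118.0222 + 273.15 = 391.17 K.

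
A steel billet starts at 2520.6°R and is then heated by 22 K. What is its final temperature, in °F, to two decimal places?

Initial temperature in Celsius: (2520.6 - 491.67) × 5/9 = 1127.1833°C.
The 22 K change is an interval; Kelvin and Celsius degrees are the same size, so ΔC = +22°C.
Final Celsius temperature: 1127.1833 + 22.0000 = 1149.1833°C.
In Fahrenheit: 1149.1833 × 1.8 + 32 = 2100.53°F.

2100.53°F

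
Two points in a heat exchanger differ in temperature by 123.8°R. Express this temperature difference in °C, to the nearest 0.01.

For a temperature interval the offset drops out; only the factor 5/9 applies.
123.8 × 5/9 = 68.78.

68.78°C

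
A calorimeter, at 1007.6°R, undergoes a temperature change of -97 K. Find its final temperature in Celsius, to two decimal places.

189.63°C

Initial temperature in Celsius: (1007.6 - 491.67) × 5/9 = 286.6278°C.
The 97 K change is an interval; Kelvin and Celsius degrees are the same size, so ΔC = -97°C.
Final Celsius temperature: 286.6278 - 97.0000 = 189.6278°C.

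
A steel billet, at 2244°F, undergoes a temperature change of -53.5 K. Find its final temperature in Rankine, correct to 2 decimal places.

2607.37°R

Initial temperature in Celsius: (2244 - 32) × 5/9 = 1228.8889°C.
The 53.5 K change is an interval; Kelvin and Celsius degrees are the same size, so ΔC = -53.5°C.
Final Celsius temperature: 1228.8889 - 53.5000 = 1175.3889°C.
In Rankine: 1175.3889 × 1.8 + 491.67 = 2607.37°R.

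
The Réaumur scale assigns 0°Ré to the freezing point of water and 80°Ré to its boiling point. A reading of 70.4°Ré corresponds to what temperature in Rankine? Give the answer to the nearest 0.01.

650.07°R

Linear interpolation between the fixed points: C = (70.4 - 0) × 100 / (80 - 0) = 88.0000°C.
Then 88.0000 × 1.8 + 491.67 = 650.07°R.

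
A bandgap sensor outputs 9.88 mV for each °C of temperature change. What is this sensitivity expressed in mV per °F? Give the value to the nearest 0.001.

5.489 mV per °F

The quantity depends on a temperature interval, so only the ratio of degree sizes applies; the offset between the scales is irrelevant.
A change of 1°F is a change of 5/9°C, so per °F the value is 9.88 × 5/9 = 5.489.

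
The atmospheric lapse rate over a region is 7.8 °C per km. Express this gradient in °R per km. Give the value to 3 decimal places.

14.040 °R/km

Since only a temperature interval is involved, the additive offset between the scales drops out.
A change of 1°C is a change of 1.8°R, so 7.8 × 1.8 = 14.040.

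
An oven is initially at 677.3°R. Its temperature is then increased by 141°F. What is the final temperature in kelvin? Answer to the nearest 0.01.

Initial temperature in Celsius: (677.3 - 491.67) × 5/9 = 103.1278°C.
The 141°F change is an interval, so only the factor 5/9 applies: +141 × 5/9 = +78.3333°C.
Final Celsius temperature: 103.1278 + 78.3333 = 181.4611°C.
In kelvin: 181.4611 + 273.15 = 454.61 K.

454.61 K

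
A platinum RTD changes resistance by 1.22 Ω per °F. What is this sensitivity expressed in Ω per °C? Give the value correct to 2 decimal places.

2.20 Ω per °C

The quantity depends on a temperature interval, so only the ratio of degree sizes applies; the offset between the scales is irrelevant.
A change of 1°C is a change of 1.8°F, so per °C the value is 1.22 × 1.8 = 2.20.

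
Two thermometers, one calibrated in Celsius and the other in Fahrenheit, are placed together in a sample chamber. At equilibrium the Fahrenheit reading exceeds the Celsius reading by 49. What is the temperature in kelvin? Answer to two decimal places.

294.40 K

Let x be the Celsius reading; then the Fahrenheit reading is 1.8·x + 32.
(1.8·x + 32) - x = 49  ⇒  (0.8)·x = 17  ⇒  x = 21.2500°C.
In kelvin: 21.2500 + 273.15 = 294.40 K.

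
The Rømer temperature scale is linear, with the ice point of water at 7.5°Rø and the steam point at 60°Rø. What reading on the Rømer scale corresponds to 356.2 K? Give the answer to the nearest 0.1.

First in Celsius: 356.2 - 273.15 = 83.0500°C.
Linearly onto the Rømer scale: 7.5 + (83.0500 / 100) × (60 - 7.5) = 51.1°Rø.

51.1°Rø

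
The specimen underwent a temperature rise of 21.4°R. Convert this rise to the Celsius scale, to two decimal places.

For a temperature interval the offset drops out; only the factor 5/9 applies.
21.4 × 5/9 = 11.89.

11.89°C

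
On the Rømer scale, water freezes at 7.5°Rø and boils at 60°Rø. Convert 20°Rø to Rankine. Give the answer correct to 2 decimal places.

534.53°R

Linear interpolation between the fixed points: C = (20 - 7.5) × 100 / (60 - 7.5) = 23.8095°C.
Then 23.8095 × 1.8 + 491.67 = 534.53°R.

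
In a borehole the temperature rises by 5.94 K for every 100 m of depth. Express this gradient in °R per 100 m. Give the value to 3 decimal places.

10.692 °R/100 m

Since only a temperature interval is involved, the additive offset between the scales drops out.
A change of 1 K is a change of 1.8°R, so 5.94 × 1.8 = 10.692.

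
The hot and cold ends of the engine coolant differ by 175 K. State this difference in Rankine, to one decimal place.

315.0°R

For a temperature interval the offset drops out; only the factor 1.8 applies.
175 × 1.8 = 315.0.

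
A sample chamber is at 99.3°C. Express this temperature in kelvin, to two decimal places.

In kelvin: 99.3000 + 273.15 = 372.45 K.

372.45 K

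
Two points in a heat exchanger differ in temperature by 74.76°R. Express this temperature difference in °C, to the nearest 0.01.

An interval of 1°R corresponds to 5/9°C.
74.76 × 5/9 = 41.53.

41.53°C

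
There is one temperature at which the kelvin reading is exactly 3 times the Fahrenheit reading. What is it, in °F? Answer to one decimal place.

Let F be the Fahrenheit reading. The kelvin reading is K = 5/9·F + 255.372.
Require K = 3·F: 5/9·F + 255.372 = 3·F.
(-22/9)·F = -255.372  ⇒  F = 104.5.

104.5°F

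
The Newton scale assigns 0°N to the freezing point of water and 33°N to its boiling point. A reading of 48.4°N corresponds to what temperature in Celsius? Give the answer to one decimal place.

Linear interpolation between the fixed points: C = (48.4 - 0) × 100 / (33 - 0) = 146.6667°C.

146.7°C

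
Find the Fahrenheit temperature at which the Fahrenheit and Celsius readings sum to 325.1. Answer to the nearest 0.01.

220.42°F

Let F be the Fahrenheit reading. The Celsius reading is C = 5/9·F - 17.7778.
Require F + C = 325.1: (14/9)·F - 17.7778 = 325.1.
F = (325.1 + 17.7778) / (14/9) = 220.42.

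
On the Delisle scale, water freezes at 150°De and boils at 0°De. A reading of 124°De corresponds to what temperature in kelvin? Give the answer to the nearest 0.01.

290.48 K

Linear interpolation between the fixed points: C = (124 - 150) × 100 / (0 - 150) = 17.3333°C.
Then 17.3333 + 273.15 = 290.48 K.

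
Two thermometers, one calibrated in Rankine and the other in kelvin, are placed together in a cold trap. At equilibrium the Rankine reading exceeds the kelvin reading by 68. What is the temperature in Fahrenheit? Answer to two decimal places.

Let x be the Rankine reading; then the kelvin reading is 5/9·x.
(5/9·x) - x = -68  ⇒  (-4/9)·x = -68  ⇒  x = 153.0000°R.
In Celsius: (153 - 491.67) × 5/9 = -188.1500°C.
In Fahrenheit: -188.1500 × 1.8 + 32 = -306.67°F.

-306.67°F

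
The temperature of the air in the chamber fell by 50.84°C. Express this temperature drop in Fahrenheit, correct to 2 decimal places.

An interval of 1°C corresponds to 1.8°F.
50.84 × 1.8 = 91.51.

91.51°F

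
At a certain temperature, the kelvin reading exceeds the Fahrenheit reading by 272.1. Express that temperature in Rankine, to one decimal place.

Let x be the Fahrenheit reading; then the kelvin reading is 5/9·x + 255.372.
(5/9·x + 255.372) - x = 272.1  ⇒  (-4/9)·x = 16.7278  ⇒  x = -37.6375°F.
In Celsius: (-37.6375 - 32) × 5/9 = -38.6875°C.
In Rankine: -38.6875 × 1.8 + 491.67 = 422.0°R.

422.0°R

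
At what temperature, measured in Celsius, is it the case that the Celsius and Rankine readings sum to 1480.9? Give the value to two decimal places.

Let C be the Celsius reading. The Rankine reading is R = 1.8·C + 491.67.
Require C + R = 1480.9: (2.8)·C + 491.67 = 1480.9.
C = (1480.9 - 491.67) / (2.8) = 353.30.

353.30°C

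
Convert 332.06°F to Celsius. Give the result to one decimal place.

166.7°C

In Celsius: (332.06 - 32) × 5/9 = 166.7000°C.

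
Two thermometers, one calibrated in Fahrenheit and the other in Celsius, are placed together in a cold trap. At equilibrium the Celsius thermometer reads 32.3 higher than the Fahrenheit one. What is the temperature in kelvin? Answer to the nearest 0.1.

192.8 K

Let x be the Fahrenheit reading; then the Celsius reading is 5/9·x - 17.7778.
(5/9·x - 17.7778) - x = 32.3  ⇒  (-4/9)·x = 50.0778  ⇒  x = -112.6750°F.
In Celsius: (-112.675 - 32) × 5/9 = -80.3750°C.
In kelvin: -80.3750 + 273.15 = 192.8 K.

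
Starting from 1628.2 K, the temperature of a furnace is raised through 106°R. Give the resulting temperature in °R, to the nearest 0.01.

3036.76°R

Initial temperature in Celsius: 1628.2 - 273.15 = 1355.0500°C.
The 106°R change is an interval, so only the factor 5/9 applies: +106 × 5/9 = +58.8889°C.
Final Celsius temperature: 1355.0500 + 58.8889 = 1413.9389°C.
In Rankine: 1413.9389 × 1.8 + 491.67 = 3036.76°R.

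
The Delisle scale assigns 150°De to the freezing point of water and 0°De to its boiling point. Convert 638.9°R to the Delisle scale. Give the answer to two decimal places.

First in Celsius: (638.9 - 491.67) × 5/9 = 81.7944°C.
Linearly onto the Delisle scale: 150 + (81.7944 / 100) × (0 - 150) = 27.31°De.

27.31°De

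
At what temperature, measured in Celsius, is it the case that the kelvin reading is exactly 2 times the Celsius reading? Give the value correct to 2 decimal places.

273.15°C

Let C be the Celsius reading. The kelvin reading is K = 1·C + 273.15.
Require K = 2·C: 1·C + 273.15 = 2·C.
(-1)·C = -273.15  ⇒  C = 273.15.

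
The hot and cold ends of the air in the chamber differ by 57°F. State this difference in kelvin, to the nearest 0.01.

31.67 K

For a temperature interval the offset drops out; only the factor 5/9 applies.
57 × 5/9 = 31.67.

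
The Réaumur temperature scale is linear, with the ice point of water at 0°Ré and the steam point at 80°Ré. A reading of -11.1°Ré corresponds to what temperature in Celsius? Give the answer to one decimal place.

Linear interpolation between the fixed points: C = (-11.1 - 0) × 100 / (80 - 0) = -13.8750°C.

-13.9°C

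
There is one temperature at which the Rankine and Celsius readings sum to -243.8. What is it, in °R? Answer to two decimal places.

Let R be the Rankine reading. The Celsius reading is C = 5/9·R - 273.15.
Require R + C = -243.8: (14/9)·R - 273.15 = -243.8.
R = (-243.8 + 273.15) / (14/9) = 18.87.

18.87°R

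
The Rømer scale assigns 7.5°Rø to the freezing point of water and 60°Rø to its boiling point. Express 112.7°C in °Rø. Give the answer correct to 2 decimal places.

Linearly onto the Rømer scale: 7.5 + (112.7000 / 100) × (60 - 7.5) = 66.67°Rø.

66.67°Rø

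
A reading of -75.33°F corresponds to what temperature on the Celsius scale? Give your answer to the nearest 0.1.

-59.6°C

In Celsius: (-75.33 - 32) × 5/9 = -59.6278°C.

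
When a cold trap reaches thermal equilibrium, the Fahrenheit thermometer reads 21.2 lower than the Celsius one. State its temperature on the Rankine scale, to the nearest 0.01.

371.97°R

Let x be the Celsius reading; then the Fahrenheit reading is 1.8·x + 32.
(1.8·x + 32) - x = -21.2  ⇒  (0.8)·x = -53.2  ⇒  x = -66.5000°C.
In Rankine: -66.5000 × 1.8 + 491.67 = 371.97°R.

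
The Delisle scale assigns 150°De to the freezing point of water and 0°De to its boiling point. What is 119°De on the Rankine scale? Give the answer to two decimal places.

528.87°R

Linear interpolation between the fixed points: C = (119 - 150) × 100 / (0 - 150) = 20.6667°C.
Then 20.6667 × 1.8 + 491.67 = 528.87°R.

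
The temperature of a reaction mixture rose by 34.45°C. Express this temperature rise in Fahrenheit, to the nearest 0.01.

Only the scale ratio 1.8 matters for a change in temperature.
34.45 × 1.8 = 62.01.

62.01°F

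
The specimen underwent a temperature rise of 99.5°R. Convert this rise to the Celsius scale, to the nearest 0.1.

55.3°C

An interval of 1°R corresponds to 5/9°C.
99.5 × 5/9 = 55.3.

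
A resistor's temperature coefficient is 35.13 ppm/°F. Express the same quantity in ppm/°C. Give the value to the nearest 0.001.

63.234 ppm/°C

The quantity depends on a temperature interval, so only the ratio of degree sizes applies; the offset between the scales is irrelevant.
A change of 1°C is a change of 1.8°F, so per °C the value is 35.13 × 1.8 = 63.234.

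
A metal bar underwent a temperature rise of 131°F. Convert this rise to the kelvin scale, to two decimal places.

For a temperature interval the offset drops out; only the factor 5/9 applies.
131 × 5/9 = 72.78.

72.78 K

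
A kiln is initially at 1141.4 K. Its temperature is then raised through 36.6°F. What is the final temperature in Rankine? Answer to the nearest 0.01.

Initial temperature in Celsius: 1141.4 - 273.15 = 868.2500°C.
The 36.6°F change is an interval, so only the factor 5/9 applies: +36.6 × 5/9 = +20.3333°C.
Final Celsius temperature: 868.2500 + 20.3333 = 888.5833°C.
In Rankine: 888.5833 × 1.8 + 491.67 = 2091.12°R.

2091.12°R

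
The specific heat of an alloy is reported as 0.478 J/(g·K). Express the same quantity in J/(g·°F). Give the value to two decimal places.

0.27 J/(g·°F)

Since only a temperature interval is involved, the additive offset between the scales drops out.
A change of 1°F is a change of 5/9 K, so per °F the value is 0.478 × 5/9 = 0.27.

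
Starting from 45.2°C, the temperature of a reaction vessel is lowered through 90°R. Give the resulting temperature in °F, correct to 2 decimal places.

23.36°F

The 90°R change is an interval, so only the factor 5/9 applies: -90 × 5/9 = -50.0000°C.
Final Celsius temperature: 45.2000 - 50.0000 = -4.8000°C.
In Fahrenheit: -4.8000 × 1.8 + 32 = 23.36°F.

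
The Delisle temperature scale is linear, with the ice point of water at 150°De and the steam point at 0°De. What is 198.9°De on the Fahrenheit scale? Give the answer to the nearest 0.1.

Linear interpolation between the fixed points: C = (198.9 - 150) × 100 / (0 - 150) = -32.6000°C.
Then -32.6000 × 1.8 + 32 = -26.7°F.

-26.7°F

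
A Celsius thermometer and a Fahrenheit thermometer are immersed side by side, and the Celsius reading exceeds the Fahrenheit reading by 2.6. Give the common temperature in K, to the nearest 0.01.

229.90 K

Let x be the Celsius reading; then the Fahrenheit reading is 1.8·x + 32.
(1.8·x + 32) - x = -2.6  ⇒  (0.8)·x = -34.6  ⇒  x = -43.2500°C.
In kelvin: -43.2500 + 273.15 = 229.90 K.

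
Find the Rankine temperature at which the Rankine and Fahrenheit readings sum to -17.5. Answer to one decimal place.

Let R be the Rankine reading. The Fahrenheit reading is F = 1·R - 459.67.
Require R + F = -17.5: (2)·R - 459.67 = -17.5.
R = (-17.5 + 459.67) / (2) = 221.1.

221.1°R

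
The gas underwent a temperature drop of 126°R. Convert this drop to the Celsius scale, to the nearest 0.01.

70.00°C

For a temperature interval the offset drops out; only the factor 5/9 applies.
126 × 5/9 = 70.00.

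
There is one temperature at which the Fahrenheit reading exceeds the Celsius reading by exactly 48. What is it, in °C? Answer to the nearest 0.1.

20.0°C

Let C be the Celsius reading. The Fahrenheit reading is F = 1.8·C + 32.
Require F - C = 48: (0.8)·C + 32 = 48.
C = (48 - 32) / (0.8) = 20.0.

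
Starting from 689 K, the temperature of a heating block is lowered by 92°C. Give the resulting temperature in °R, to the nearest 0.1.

Initial temperature in Celsius: 689 - 273.15 = 415.8500°C.
Final Celsius temperature: 415.8500 - 92.0000 = 323.8500°C.
In Rankine: 323.8500 × 1.8 + 491.67 = 1074.6°R.

1074.6°R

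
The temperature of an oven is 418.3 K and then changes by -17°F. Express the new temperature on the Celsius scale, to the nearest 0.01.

Initial temperature in Celsius: 418.3 - 273.15 = 145.1500°C.
The 17°F change is an interval, so only the factor 5/9 applies: -17 × 5/9 = -9.4444°C.
Final Celsius temperature: 145.1500 - 9.4444 = 135.7056°C.

135.71°C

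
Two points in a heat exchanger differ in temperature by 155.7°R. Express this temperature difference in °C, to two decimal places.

86.50°C

An interval of 1°R corresponds to 5/9°C.
155.7 × 5/9 = 86.50.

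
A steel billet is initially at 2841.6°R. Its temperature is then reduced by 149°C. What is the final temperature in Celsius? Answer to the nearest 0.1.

1156.5°C

Initial temperature in Celsius: (2841.6 - 491.67) × 5/9 = 1305.5167°C.
Final Celsius temperature: 1305.5167 - 149.0000 = 1156.5167°C.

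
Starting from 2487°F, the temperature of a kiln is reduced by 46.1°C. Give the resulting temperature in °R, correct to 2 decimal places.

2863.69°R

Initial temperature in Celsius: (2487 - 32) × 5/9 = 1363.8889°C.
Final Celsius temperature: 1363.8889 - 46.1000 = 1317.7889°C.
In Rankine: 1317.7889 × 1.8 + 491.67 = 2863.69°R.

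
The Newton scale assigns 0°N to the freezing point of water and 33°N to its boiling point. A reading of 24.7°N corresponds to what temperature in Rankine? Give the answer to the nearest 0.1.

626.4°R

Linear interpolation between the fixed points: C = (24.7 - 0) × 100 / (33 - 0) = 74.8485°C.
Then 74.8485 × 1.8 + 491.67 = 626.4°R.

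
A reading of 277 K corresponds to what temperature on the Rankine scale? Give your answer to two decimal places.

498.60°R

In Celsius: 277 - 273.15 = 3.8500°C.
In Rankine: 3.8500 × 1.8 + 491.67 = 498.60°R.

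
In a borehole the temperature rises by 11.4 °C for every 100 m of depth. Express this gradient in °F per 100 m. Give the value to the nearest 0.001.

The quantity depends on a temperature interval, so only the ratio of degree sizes applies; the offset between the scales is irrelevant.
A change of 1°C is a change of 1.8°F, so 11.4 × 1.8 = 20.520.

20.520 °F/100 m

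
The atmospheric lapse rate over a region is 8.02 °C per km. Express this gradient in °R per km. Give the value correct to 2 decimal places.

Since only a temperature interval is involved, the additive offset between the scales drops out.
A change of 1°C is a change of 1.8°R, so 8.02 × 1.8 = 14.44.

14.44 °R/km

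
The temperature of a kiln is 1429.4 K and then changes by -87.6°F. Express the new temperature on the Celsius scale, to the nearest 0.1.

Initial temperature in Celsius: 1429.4 - 273.15 = 1156.2500°C.
The 87.6°F change is an interval, so only the factor 5/9 applies: -87.6 × 5/9 = -48.6667°C.
Final Celsius temperature: 1156.2500 - 48.6667 = 1107.5833°C.

1107.6°C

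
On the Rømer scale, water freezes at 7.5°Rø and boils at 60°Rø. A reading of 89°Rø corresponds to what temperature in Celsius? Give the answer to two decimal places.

Linear interpolation between the fixed points: C = (89 - 7.5) × 100 / (60 - 7.5) = 155.2381°C.

155.24°C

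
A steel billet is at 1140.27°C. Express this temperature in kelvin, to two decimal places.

1413.42 K

In kelvin: 1140.2700 + 273.15 = 1413.42 K.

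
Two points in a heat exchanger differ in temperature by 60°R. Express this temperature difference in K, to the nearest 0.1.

Only the scale ratio 5/9 matters for a change in temperature.
60 × 5/9 = 33.3.

33.3 K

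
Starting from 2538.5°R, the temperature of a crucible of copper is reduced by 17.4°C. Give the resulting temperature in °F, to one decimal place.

Initial temperature in Celsius: (2538.5 - 491.67) × 5/9 = 1137.1278°C.
Final Celsius temperature: 1137.1278 - 17.4000 = 1119.7278°C.
In Fahrenheit: 1119.7278 × 1.8 + 32 = 2047.5°F.

2047.5°F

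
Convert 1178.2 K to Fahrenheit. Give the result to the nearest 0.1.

1661.1°F

In Celsius: 1178.2 - 273.15 = 905.0500°C.
In Fahrenheit: 905.0500 × 1.8 + 32 = 1661.1°F.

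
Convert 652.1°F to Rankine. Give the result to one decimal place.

1111.8°R

In Celsius: (652.1 - 32) × 5/9 = 344.5000°C.
In Rankine: 344.5000 × 1.8 + 491.67 = 1111.8°R.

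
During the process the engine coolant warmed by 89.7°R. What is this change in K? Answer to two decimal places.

49.83 K

An interval of 1°R corresponds to 5/9 K.
89.7 × 5/9 = 49.83.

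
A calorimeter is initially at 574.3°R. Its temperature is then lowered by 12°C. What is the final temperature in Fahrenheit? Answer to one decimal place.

Initial temperature in Celsius: (574.3 - 491.67) × 5/9 = 45.9056°C.
Final Celsius temperature: 45.9056 - 12.0000 = 33.9056°C.
In Fahrenheit: 33.9056 × 1.8 + 32 = 93.0°F.

93.0°F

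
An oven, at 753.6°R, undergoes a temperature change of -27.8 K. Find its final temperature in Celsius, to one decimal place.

Initial temperature in Celsius: (753.6 - 491.67) × 5/9 = 145.5167°C.
The 27.8 K change is an interval; Kelvin and Celsius degrees are the same size, so ΔC = -27.8°C.
Final Celsius temperature: 145.5167 - 27.8000 = 117.7167°C.

117.7°C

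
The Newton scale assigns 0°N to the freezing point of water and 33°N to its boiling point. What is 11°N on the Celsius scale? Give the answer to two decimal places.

33.33°C

Linear interpolation between the fixed points: C = (11 - 0) × 100 / (33 - 0) = 33.3333°C.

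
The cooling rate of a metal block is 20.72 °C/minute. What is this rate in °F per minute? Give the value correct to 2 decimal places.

37.30 °F/minute

The quantity depends on a temperature interval, so only the ratio of degree sizes applies; the offset between the scales is irrelevant.
A change of 1°C is a change of 1.8°F, so 20.72 × 1.8 = 37.30.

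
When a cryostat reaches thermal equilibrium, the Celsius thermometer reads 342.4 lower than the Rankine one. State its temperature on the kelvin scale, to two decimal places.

Let x be the Rankine reading; then the Celsius reading is 5/9·x - 273.15.
(5/9·x - 273.15) - x = -342.4  ⇒  (-4/9)·x = -69.25  ⇒  x = 155.8125°R.
In Celsius: (155.8125 - 491.67) × 5/9 = -186.5875°C.
In kelvin: -186.5875 + 273.15 = 86.56 K.

86.56 K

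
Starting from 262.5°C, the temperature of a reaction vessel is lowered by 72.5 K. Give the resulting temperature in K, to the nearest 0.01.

The 72.5 K change is an interval; Kelvin and Celsius degrees are the same size, so ΔC = -72.5°C.
Final Celsius temperature: 262.5000 - 72.5000 = 190.0000°C.
In kelvin: 190.0000 + 273.15 = 463.15 K.

463.15 K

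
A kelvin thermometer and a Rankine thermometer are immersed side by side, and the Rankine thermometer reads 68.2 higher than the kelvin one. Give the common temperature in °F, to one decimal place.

-306.2°F

Let x be the kelvin reading; then the Rankine reading is 1.8·x.
(1.8·x) - x = 68.2  ⇒  (0.8)·x = 68.2  ⇒  x = 85.2500 K.
In Celsius: 85.25 - 273.15 = -187.9000°C.
In Fahrenheit: -187.9000 × 1.8 + 32 = -306.2°F.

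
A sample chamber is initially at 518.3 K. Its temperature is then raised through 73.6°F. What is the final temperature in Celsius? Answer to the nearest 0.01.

286.04°C

Initial temperature in Celsius: 518.3 - 273.15 = 245.1500°C.
The 73.6°F change is an interval, so only the factor 5/9 applies: +73.6 × 5/9 = +40.8889°C.
Final Celsius temperature: 245.1500 + 40.8889 = 286.0389°C.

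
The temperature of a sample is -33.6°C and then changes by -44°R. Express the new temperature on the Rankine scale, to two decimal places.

387.19°R

The 44°R change is an interval, so only the factor 5/9 applies: -44 × 5/9 = -24.4444°C.
Final Celsius temperature: -33.6000 - 24.4444 = -58.0444°C.
In Rankine: -58.0444 × 1.8 + 491.67 = 387.19°R.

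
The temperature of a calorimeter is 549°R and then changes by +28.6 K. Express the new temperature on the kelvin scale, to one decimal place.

Initial temperature in Celsius: (549 - 491.67) × 5/9 = 31.8500°C.
The 28.6 K change is an interval; Kelvin and Celsius degrees are the same size, so ΔC = +28.6°C.
Final Celsius temperature: 31.8500 + 28.6000 = 60.4500°C.
In kelvin: 60.4500 + 273.15 = 333.6 K.

333.6 K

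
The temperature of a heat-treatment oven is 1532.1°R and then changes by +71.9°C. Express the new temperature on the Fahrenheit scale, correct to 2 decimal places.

Initial temperature in Celsius: (1532.1 - 491.67) × 5/9 = 578.0167°C.
Final Celsius temperature: 578.0167 + 71.9000 = 649.9167°C.
In Fahrenheit: 649.9167 × 1.8 + 32 = 1201.85°F.

1201.85°F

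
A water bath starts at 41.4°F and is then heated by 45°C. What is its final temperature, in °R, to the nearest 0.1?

Initial temperature in Celsius: (41.4 - 32) × 5/9 = 5.2222°C.
Final Celsius temperature: 5.2222 + 45.0000 = 50.2222°C.
In Rankine: 50.2222 × 1.8 + 491.67 = 582.1°R.

582.1°R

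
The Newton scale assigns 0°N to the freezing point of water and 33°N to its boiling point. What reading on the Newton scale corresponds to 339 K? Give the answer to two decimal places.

First in Celsius: 339 - 273.15 = 65.8500°C.
Linearly onto the Newton scale: 0 + (65.8500 / 100) × (33 - 0) = 21.73°N.

21.73°N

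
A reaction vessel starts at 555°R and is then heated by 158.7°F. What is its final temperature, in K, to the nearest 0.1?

Initial temperature in Celsius: (555 - 491.67) × 5/9 = 35.1833°C.
The 158.7°F change is an interval, so only the factor 5/9 applies: +158.7 × 5/9 = +88.1667°C.
Final Celsius temperature: 35.1833 + 88.1667 = 123.3500°C.
In kelvin: 123.3500 + 273.15 = 396.5 K.

396.5 K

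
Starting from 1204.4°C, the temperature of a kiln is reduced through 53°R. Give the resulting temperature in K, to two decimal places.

1448.11 K

The 53°R change is an interval, so only the factor 5/9 applies: -53 × 5/9 = -29.4444°C.
Final Celsius temperature: 1204.4000 - 29.4444 = 1174.9556°C.
In kelvin: 1174.9556 + 273.15 = 1448.11 K.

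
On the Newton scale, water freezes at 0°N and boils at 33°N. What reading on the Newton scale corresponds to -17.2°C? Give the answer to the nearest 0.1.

-5.7°N

Linearly onto the Newton scale: 0 + (-17.2000 / 100) × (33 - 0) = -5.7°N.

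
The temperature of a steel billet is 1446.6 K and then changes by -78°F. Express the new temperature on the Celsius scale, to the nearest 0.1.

1130.1°C

Initial temperature in Celsius: 1446.6 - 273.15 = 1173.4500°C.
The 78°F change is an interval, so only the factor 5/9 applies: -78 × 5/9 = -43.3333°C.
Final Celsius temperature: 1173.4500 - 43.3333 = 1130.1167°C.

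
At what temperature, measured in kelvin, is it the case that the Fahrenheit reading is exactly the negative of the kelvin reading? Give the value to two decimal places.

Let K be the kelvin reading. The Fahrenheit reading is F = 1.8·K - 459.67.
Require F = -1·K: 1.8·K - 459.67 = -1·K.
(2.8)·K = 459.67  ⇒  K = 164.17.

164.17 K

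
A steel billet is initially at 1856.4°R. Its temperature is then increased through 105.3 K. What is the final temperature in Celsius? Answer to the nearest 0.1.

863.5°C

Initial temperature in Celsius: (1856.4 - 491.67) × 5/9 = 758.1833°C.
The 105.3 K change is an interval; Kelvin and Celsius degrees are the same size, so ΔC = +105.3°C.
Final Celsius temperature: 758.1833 + 105.3000 = 863.4833°C.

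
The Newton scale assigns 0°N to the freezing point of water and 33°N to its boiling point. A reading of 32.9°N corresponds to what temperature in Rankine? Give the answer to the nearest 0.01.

671.12°R

Linear interpolation between the fixed points: C = (32.9 - 0) × 100 / (33 - 0) = 99.6970°C.
Then 99.6970 × 1.8 + 491.67 = 671.12°R.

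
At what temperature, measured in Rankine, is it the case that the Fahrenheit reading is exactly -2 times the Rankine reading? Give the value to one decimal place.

Let R be the Rankine reading. The Fahrenheit reading is F = 1·R - 459.67.
Require F = -2·R: 1·R - 459.67 = -2·R.
(3)·R = 459.67  ⇒  R = 153.2.

153.2°R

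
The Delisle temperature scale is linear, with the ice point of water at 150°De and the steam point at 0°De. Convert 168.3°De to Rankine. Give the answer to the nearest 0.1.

469.7°R

Linear interpolation between the fixed points: C = (168.3 - 150) × 100 / (0 - 150) = -12.2000°C.
Then -12.2000 × 1.8 + 491.67 = 469.7°R.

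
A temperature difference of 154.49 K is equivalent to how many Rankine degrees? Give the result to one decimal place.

Only the scale ratio 1.8 matters for a change in temperature.
154.49 × 1.8 = 278.1.

278.1°R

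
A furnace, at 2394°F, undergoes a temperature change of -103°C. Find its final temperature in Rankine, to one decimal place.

Initial temperature in Celsius: (2394 - 32) × 5/9 = 1312.2222°C.
Final Celsius temperature: 1312.2222 - 103.0000 = 1209.2222°C.
In Rankine: 1209.2222 × 1.8 + 491.67 = 2668.3°R.

2668.3°R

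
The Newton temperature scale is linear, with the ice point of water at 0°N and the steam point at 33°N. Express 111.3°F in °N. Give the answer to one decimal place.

14.5°N

First in Celsius: (111.3 - 32) × 5/9 = 44.0556°C.
Linearly onto the Newton scale: 0 + (44.0556 / 100) × (33 - 0) = 14.5°N.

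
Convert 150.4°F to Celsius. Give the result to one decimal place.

In Celsius: (150.4 - 32) × 5/9 = 65.7778°C.

65.8°C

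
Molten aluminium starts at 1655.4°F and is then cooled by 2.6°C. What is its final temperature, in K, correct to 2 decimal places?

1172.44 K

Initial temperature in Celsius: (1655.4 - 32) × 5/9 = 901.8889°C.
Final Celsius temperature: 901.8889 - 2.6000 = 899.2889°C.
In kelvin: 899.2889 + 273.15 = 1172.44 K.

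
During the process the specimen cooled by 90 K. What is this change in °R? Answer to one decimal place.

162.0°R

Only the scale ratio 1.8 matters for a change in temperature.
90 × 1.8 = 162.0.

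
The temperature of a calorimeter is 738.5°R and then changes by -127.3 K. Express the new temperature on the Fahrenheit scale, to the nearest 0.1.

Initial temperature in Celsius: (738.5 - 491.67) × 5/9 = 137.1278°C.
The 127.3 K change is an interval; Kelvin and Celsius degrees are the same size, so ΔC = -127.3°C.
Final Celsius temperature: 137.1278 - 127.3000 = 9.8278°C.
In Fahrenheit: 9.8278 × 1.8 + 32 = 49.7°F.

49.7°F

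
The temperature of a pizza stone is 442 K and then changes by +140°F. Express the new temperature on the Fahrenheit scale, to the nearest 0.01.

475.93°F

Initial temperature in Celsius: 442 - 273.15 = 168.8500°C.
The 140°F change is an interval, so only the factor 5/9 applies: +140 × 5/9 = +77.7778°C.
Final Celsius temperature: 168.8500 + 77.7778 = 246.6278°C.
In Fahrenheit: 246.6278 × 1.8 + 32 = 475.93°F.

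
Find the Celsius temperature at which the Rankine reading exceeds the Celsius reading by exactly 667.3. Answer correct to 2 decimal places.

219.54°C

Let C be the Celsius reading. The Rankine reading is R = 1.8·C + 491.67.
Require R - C = 667.3: (0.8)·C + 491.67 = 667.3.
C = (667.3 - 491.67) / (0.8) = 219.54.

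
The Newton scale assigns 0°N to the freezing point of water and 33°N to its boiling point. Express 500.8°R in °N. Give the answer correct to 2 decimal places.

1.67°N

First in Celsius: (500.8 - 491.67) × 5/9 = 5.0722°C.
Linearly onto the Newton scale: 0 + (5.0722 / 100) × (33 - 0) = 1.67°N.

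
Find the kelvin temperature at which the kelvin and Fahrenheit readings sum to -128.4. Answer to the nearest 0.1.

Let K be the kelvin reading. The Fahrenheit reading is F = 1.8·K - 459.67.
Require K + F = -128.4: (2.8)·K - 459.67 = -128.4.
K = (-128.4 + 459.67) / (2.8) = 118.3.

118.3 K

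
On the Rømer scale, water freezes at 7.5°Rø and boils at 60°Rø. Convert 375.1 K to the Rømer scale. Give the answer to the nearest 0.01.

First in Celsius: 375.1 - 273.15 = 101.9500°C.
Linearly onto the Rømer scale: 7.5 + (101.9500 / 100) × (60 - 7.5) = 61.02°Rø.

61.02°Rø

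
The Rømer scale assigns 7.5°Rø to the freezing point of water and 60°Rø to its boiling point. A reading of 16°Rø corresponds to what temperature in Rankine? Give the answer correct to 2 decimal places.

520.81°R

Linear interpolation between the fixed points: C = (16 - 7.5) × 100 / (60 - 7.5) = 16.1905°C.
Then 16.1905 × 1.8 + 491.67 = 520.81°R.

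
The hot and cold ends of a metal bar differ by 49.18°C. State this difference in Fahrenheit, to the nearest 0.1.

88.5°F

An interval of 1°C corresponds to 1.8°F.
49.18 × 1.8 = 88.5.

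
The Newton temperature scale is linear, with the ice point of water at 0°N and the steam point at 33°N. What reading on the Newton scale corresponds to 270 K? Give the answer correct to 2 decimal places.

-1.04°N

First in Celsius: 270 - 273.15 = -3.1500°C.
Linearly onto the Newton scale: 0 + (-3.1500 / 100) × (33 - 0) = -1.04°N.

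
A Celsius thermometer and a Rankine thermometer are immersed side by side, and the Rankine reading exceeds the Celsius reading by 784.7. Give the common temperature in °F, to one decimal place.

691.3°F

Let x be the Celsius reading; then the Rankine reading is 1.8·x + 491.67.
(1.8·x + 491.67) - x = 784.7  ⇒  (0.8)·x = 293.03  ⇒  x = 366.2875°C.
In Fahrenheit: 366.2875 × 1.8 + 32 = 691.3°F.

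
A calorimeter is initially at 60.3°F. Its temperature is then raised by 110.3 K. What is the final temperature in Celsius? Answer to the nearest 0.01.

126.02°C

Initial temperature in Celsius: (60.3 - 32) × 5/9 = 15.7222°C.
The 110.3 K change is an interval; Kelvin and Celsius degrees are the same size, so ΔC = +110.3°C.
Final Celsius temperature: 15.7222 + 110.3000 = 126.0222°C.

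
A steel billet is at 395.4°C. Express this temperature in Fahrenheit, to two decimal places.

743.72°F

In Fahrenheit: 395.4000 × 1.8 + 32 = 743.72°F.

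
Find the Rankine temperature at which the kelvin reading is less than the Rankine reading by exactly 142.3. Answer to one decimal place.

Let R be the Rankine reading. The kelvin reading is K = 5/9·R.
Require K - R = -142.3: (-4/9)·R = -142.3.
R = (-142.3) / (-4/9) = 320.2.

320.2°R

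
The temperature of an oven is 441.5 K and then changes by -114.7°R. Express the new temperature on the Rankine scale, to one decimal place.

Initial temperature in Celsius: 441.5 - 273.15 = 168.3500°C.
The 114.7°R change is an interval, so only the factor 5/9 applies: -114.7 × 5/9 = -63.7222°C.
Final Celsius temperature: 168.3500 - 63.7222 = 104.6278°C.
In Rankine: 104.6278 × 1.8 + 491.67 = 680.0°R.

680.0°R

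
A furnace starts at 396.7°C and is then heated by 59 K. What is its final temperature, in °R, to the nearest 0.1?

The 59 K change is an interval; Kelvin and Celsius degrees are the same size, so ΔC = +59°C.
Final Celsius temperature: 396.7000 + 59.0000 = 455.7000°C.
In Rankine: 455.7000 × 1.8 + 491.67 = 1311.9°R.

1311.9°R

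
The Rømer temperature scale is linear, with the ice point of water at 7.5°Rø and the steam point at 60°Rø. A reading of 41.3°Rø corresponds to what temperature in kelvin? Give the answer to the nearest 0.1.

337.5 K

Linear interpolation between the fixed points: C = (41.3 - 7.5) × 100 / (60 - 7.5) = 64.3810°C.
Then 64.3810 + 273.15 = 337.5 K.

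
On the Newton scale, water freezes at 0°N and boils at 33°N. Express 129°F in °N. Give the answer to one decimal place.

17.8°N

First in Celsius: (129 - 32) × 5/9 = 53.8889°C.
Linearly onto the Newton scale: 0 + (53.8889 / 100) × (33 - 0) = 17.8°N.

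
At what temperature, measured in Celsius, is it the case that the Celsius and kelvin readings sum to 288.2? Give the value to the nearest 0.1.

Let C be the Celsius reading. The kelvin reading is K = 1·C + 273.15.
Require C + K = 288.2: (2)·C + 273.15 = 288.2.
C = (288.2 - 273.15) / (2) = 7.5.

7.5°C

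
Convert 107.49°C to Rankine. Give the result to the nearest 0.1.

In Rankine: 107.4900 × 1.8 + 491.67 = 685.2°R.

685.2°R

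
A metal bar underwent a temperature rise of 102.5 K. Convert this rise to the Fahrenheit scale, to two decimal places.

An interval of 1 K corresponds to 1.8°F.
102.5 × 1.8 = 184.50.

184.50°F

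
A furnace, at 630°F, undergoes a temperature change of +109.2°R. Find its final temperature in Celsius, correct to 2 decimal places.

Initial temperature in Celsius: (630 - 32) × 5/9 = 332.2222°C.
The 109.2°R change is an interval, so only the factor 5/9 applies: +109.2 × 5/9 = +60.6667°C.
Final Celsius temperature: 332.2222 + 60.6667 = 392.8889°C.

392.89°C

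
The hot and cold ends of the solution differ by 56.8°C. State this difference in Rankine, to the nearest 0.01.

102.24°R

For a temperature interval the offset drops out; only the factor 1.8 applies.
56.8 × 1.8 = 102.24.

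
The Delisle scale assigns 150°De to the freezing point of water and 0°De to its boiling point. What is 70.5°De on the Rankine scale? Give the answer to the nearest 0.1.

Linear interpolation between the fixed points: C = (70.5 - 150) × 100 / (0 - 150) = 53.0000°C.
Then 53.0000 × 1.8 + 491.67 = 587.1°R.

587.1°R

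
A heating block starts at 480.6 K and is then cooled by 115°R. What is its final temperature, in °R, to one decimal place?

750.1°R

Initial temperature in Celsius: 480.6 - 273.15 = 207.4500°C.
The 115°R change is an interval, so only the factor 5/9 applies: -115 × 5/9 = -63.8889°C.
Final Celsius temperature: 207.4500 - 63.8889 = 143.5611°C.
In Rankine: 143.5611 × 1.8 + 491.67 = 750.1°R.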